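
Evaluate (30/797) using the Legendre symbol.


p = 797 is prime, so compute (30/797) with the reciprocity algorithm (Jacobi-symbol steps: pull out 2s via (2/n), flip via reciprocity, reduce):
  pull out 2: (2/797) = -1  (since 797 mod 8 = 5)
  reciprocity: (15/797) -> +(797/15)
  reduce: (2/15)
  pull out 2: (2/15) = +1  (since 15 mod 8 = 7)
  (1/15) = 1
Product of signs = -1
(30/797) = -1

-1


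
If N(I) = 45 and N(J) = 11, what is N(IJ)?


N(IJ) = N(I) * N(J)
= 45 * 11
= 495

495


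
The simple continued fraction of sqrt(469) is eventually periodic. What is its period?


Run the CF algorithm for sqrt(469).
a_0 = floor(sqrt(469)) = 21; set m_0=0, q_0=1.
Recurrence: m' = q*a - m,  q' = (d - m'^2)/q,  a' = floor((a_0 + m')/q').
  step 1: m=21, q=28, a=1
  step 2: m=7, q=15, a=1
  step 3: m=8, q=27, a=1
  step 4: m=19, q=4, a=10
  step 5: m=21, q=7, a=6
  step 6: m=21, q=4, a=10
  step 7: m=19, q=27, a=1
  step 8: m=8, q=15, a=1
  step 9: m=7, q=28, a=1
  step 10: m=21, q=1, a=42
a_10 = 2*a_0 = 42, so the period closes here.
sqrt(469) = [21; 1, 1, 1, 10, 6, 10, 1, 1, 1, 42]
Period length = 10

10


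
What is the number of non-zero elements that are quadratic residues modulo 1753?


For prime p, the number of non-zero quadratic residues is (p-1)/2.
= (1753-1)/2
= 876

876


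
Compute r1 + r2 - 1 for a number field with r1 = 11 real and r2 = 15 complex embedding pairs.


By Dirichlet's unit theorem:
rank = r1 + r2 - 1
= 11 + 15 - 1
= 25

25


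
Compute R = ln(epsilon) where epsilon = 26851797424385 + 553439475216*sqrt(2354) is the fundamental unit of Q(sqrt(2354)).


epsilon = 26851797424385 + 553439475216*sqrt(2354)
= 5.3704e+13
R = ln(5.3704e+13)
= 31.6145

31.6145


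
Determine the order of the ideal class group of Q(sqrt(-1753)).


K = Q(sqrt(-1753)). d mod 4 = 3, so D = disc(K) = 4d = -7012
h(K) equals the number of primitive reduced positive-definite forms (a, b, c) = a*x^2 + b*x*y + c*y^2 with b^2 - 4ac = D,
where reduced means |b| <= a <= c, with b >= 0 whenever |b| = a or a = c, and primitive means gcd(a, b, c) = 1.
Reduced forces 3a^2 <= |D| = 7012, so 1 <= a <= 48; b must have the parity of D, and c = (b^2 - D)/(4a) must be an integer >= a.
Enumerate a = 1..48, b in [-a, a]:
  a=1: (1, 0, 1753)  [1]
  a=2: (2, 2, 877)  [1]
  a=3..6: none
  a=7: (7, -4, 251), (7, 4, 251)  [2]
  a=8..13: none
  a=14: (14, -10, 127), (14, 10, 127)  [2]
  a=15..16: none
  a=17: (17, -14, 106), (17, 14, 106)  [2]
  a=18..22: none
  a=23: (23, -16, 79), (23, 16, 79)  [2]
  a=24..28: none
  a=29: (29, -8, 61), (29, 8, 61)  [2]
  a=30: none
  a=31: (31, -26, 62), (31, 26, 62)  [2]
  a=32..33: none
  a=34: (34, -14, 53), (34, 14, 53)  [2]
  a=35..40: none
  a=41: (41, -32, 49), (41, 32, 49)  [2]
  a=42: none
  a=43: (43, -30, 46), (43, 30, 46)  [2]
  a=44..48: none
Total reduced forms: 1 + 1 + 2 + 2 + 2 + 2 + 2 + 2 + 2 + 2 + 2 = 20
h = 20

20


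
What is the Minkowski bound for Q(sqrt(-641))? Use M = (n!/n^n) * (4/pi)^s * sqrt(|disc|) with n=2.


d = -641, d mod 4 = 3, so disc(K) = 4d = -2564; |disc(K)| = 2564
Imaginary quadratic field, so n = 2, s = r2 = 1, r1 = 0
M = (n!/n^n) * (4/pi)^s * sqrt(|disc(K)|) = (2!/2^2) * (4/pi)^1 * sqrt(2564)
= 0.5 * 1.273240 * 50.635956
= 32.2359

32.2359


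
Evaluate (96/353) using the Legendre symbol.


p = 353 is prime, so compute (96/353) with the reciprocity algorithm (Jacobi-symbol steps: pull out 2s via (2/n), flip via reciprocity, reduce):
  pull out 2: (2/353) = +1  (since 353 mod 8 = 1)
  pull out 2: (2/353) = +1  (since 353 mod 8 = 1)
  pull out 2: (2/353) = +1  (since 353 mod 8 = 1)
  pull out 2: (2/353) = +1  (since 353 mod 8 = 1)
  pull out 2: (2/353) = +1  (since 353 mod 8 = 1)
  reciprocity: (3/353) -> +(353/3)
  reduce: (2/3)
  pull out 2: (2/3) = -1  (since 3 mod 8 = 3)
  (1/3) = 1
Product of signs = -1
(96/353) = -1

-1


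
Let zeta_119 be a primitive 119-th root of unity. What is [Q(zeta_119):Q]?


The degree equals Euler's totient phi(119).
119 = 7 * 17
phi(119) = 96

96


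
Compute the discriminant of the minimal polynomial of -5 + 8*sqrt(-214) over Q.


The element -5 + 8*sqrt(-214) has minimal polynomial:
x^2 + 10*x + 13721
Discriminant = (10)^2 - 4*(13721)
= 100 - 54884
= -54784

-54784


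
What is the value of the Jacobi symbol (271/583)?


Compute (271/583) via quadratic reciprocity:
  reciprocity: (271/583) -> -(583/271)
  reduce: (41/271)
  reciprocity: (41/271) -> +(271/41)
  reduce: (25/41)
  reciprocity: (25/41) -> +(41/25)
  reduce: (16/25)
  pull out 2: (2/25) = +1  (since 25 mod 8 = 1)
  pull out 2: (2/25) = +1  (since 25 mod 8 = 1)
  pull out 2: (2/25) = +1  (since 25 mod 8 = 1)
  pull out 2: (2/25) = +1  (since 25 mod 8 = 1)
  (1/25) = 1
Product of signs = -1

-1


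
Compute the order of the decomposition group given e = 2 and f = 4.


|D_P| = e * f
= 2 * 4
= 8

8


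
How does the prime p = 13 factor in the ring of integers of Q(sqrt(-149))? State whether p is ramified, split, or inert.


K = Q(sqrt(-149)). Since d mod 4 = 3, disc(K) = -596.
Check p | disc: -596 mod 13 = 2.
p does not divide disc. Compute Legendre symbol (d/p):
7^((13-1)/2) mod 13 = -1
(d/p) = -1, so p is inert: (p) stays prime with e=1, f=2, g=1.
Therefore p is inert.

inert


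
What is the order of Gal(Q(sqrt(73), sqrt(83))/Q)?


The 2 square roots of distinct primes are multiplicatively independent over Q,
so [K:Q] = 2^2 and Gal(K/Q) is isomorphic to (Z/2Z)^2.
|Gal| = 2^2 = 4

4


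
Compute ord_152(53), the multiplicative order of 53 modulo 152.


We want ord_152(53), the smallest k >= 1 with 53^k = 1 mod 152.
n = 152 = 2^3 * 19, phi(152) = 72; the order divides phi(n).
Divisors of 72: 1, 2, 3, 4, 6, 8, 9, 12, 18, 24, 36, 72
Repeated squaring mod 152: 53^1 = 53, 53^2 = 73, 53^4 = 9, 53^8 = 81, 53^16 = 25, 53^32 = 17, 53^64 = 137
Test divisors in increasing order:
  k=1: 53^1 = 53 mod 152
  k=2: 53^2 = 73 mod 152
  k=3: 53^3 = 73 * 53 = 69 mod 152
  k=4: 53^4 = 9 mod 152
  k=6: 53^6 = 9 * 73 = 49 mod 152
  k=8: 53^8 = 81 mod 152
  k=9: 53^9 = 81 * 53 = 37 mod 152
  k=12: 53^12 = 81 * 9 = 121 mod 152
  k=18: 53^18 = 25 * 73 = 1 mod 152  <- first divisor giving 1
Order = 18

18


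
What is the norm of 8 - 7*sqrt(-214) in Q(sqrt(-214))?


N(a + b*sqrt(d)) = a^2 - d*b^2
= (8)^2 - (-214)*(-7)^2
= 64 + 10486
= 10550

10550


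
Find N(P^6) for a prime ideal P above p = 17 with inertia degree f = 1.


N(P^a) = p^(a*f)
= 17^(6*1)
= 17^6
= 24137569

24137569


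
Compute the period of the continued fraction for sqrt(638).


Run the CF algorithm for sqrt(638).
a_0 = floor(sqrt(638)) = 25; set m_0=0, q_0=1.
Recurrence: m' = q*a - m,  q' = (d - m'^2)/q,  a' = floor((a_0 + m')/q').
  step 1: m=25, q=13, a=3
  step 2: m=14, q=34, a=1
  step 3: m=20, q=7, a=6
  step 4: m=22, q=22, a=2
  step 5: m=22, q=7, a=6
  step 6: m=20, q=34, a=1
  step 7: m=14, q=13, a=3
  step 8: m=25, q=1, a=50
a_8 = 2*a_0 = 50, so the period closes here.
sqrt(638) = [25; 3, 1, 6, 2, 6, 1, 3, 50]
Period length = 8

8


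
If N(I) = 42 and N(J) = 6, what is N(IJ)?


N(IJ) = N(I) * N(J)
= 42 * 6
= 252

252


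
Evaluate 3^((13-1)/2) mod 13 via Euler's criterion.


p = 13 is prime and the exponent is (p-1)/2 = 6, so by Euler's criterion 3^6 = (3/13) = +1 or -1 mod 13.
Compute by square-and-multiply:
  6 = 4 + 2 (binary 110)
  Repeated squaring mod 13: 3^1 = 3, 3^2 = 9, 3^4 = 3
  3^6 = 3^4 * 3^2 = 3 * 9 mod 13
    3 * 9 = 27 = 1 mod 13
  3^6 = 1 mod 13
Result 1: 3 is a quadratic residue mod 13.
3^6 mod 13 = 1

1


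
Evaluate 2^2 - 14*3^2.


x^2 - d*y^2
= 2^2 - 14*3^2
= 4 - 126
= -122

-122


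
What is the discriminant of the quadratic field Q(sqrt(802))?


For K = Q(sqrt(d)) with d squarefree: disc(K) = d if d = 1 mod 4, and disc(K) = 4d if d = 2 or 3 mod 4.
Here d = 802, and d mod 4 = 2.
d = 2 mod 4, not 1 (O_K = Z[sqrt(d)]), so disc(K) = 4d = 4 * (802) = 3208

3208


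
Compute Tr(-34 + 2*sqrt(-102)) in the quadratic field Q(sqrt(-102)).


Tr(a + b*sqrt(d)) = (a + b*sqrt(d)) + (a - b*sqrt(d)) = 2a
= 2 * (-34)
= -68

-68


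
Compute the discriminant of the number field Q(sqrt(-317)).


For K = Q(sqrt(d)) with d squarefree: disc(K) = d if d = 1 mod 4, and disc(K) = 4d if d = 2 or 3 mod 4.
Here d = -317, and d mod 4 = 3.
d = 3 mod 4, not 1 (O_K = Z[sqrt(d)]), so disc(K) = 4d = 4 * (-317) = -1268

-1268


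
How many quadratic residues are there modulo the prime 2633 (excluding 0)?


For prime p, the number of non-zero quadratic residues is (p-1)/2.
= (2633-1)/2
= 1316

1316


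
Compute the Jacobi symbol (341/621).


Compute (341/621) via quadratic reciprocity:
  reciprocity: (341/621) -> +(621/341)
  reduce: (280/341)
  pull out 2: (2/341) = -1  (since 341 mod 8 = 5)
  pull out 2: (2/341) = -1  (since 341 mod 8 = 5)
  pull out 2: (2/341) = -1  (since 341 mod 8 = 5)
  reciprocity: (35/341) -> +(341/35)
  reduce: (26/35)
  pull out 2: (2/35) = -1  (since 35 mod 8 = 3)
  reciprocity: (13/35) -> +(35/13)
  reduce: (9/13)
  reciprocity: (9/13) -> +(13/9)
  reduce: (4/9)
  pull out 2: (2/9) = +1  (since 9 mod 8 = 1)
  pull out 2: (2/9) = +1  (since 9 mod 8 = 1)
  (1/9) = 1
Product of signs = 1

1


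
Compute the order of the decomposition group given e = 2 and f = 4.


|D_P| = e * f
= 2 * 4
= 8

8


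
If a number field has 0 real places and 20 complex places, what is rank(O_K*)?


By Dirichlet's unit theorem:
rank = r1 + r2 - 1
= 0 + 20 - 1
= 19

19


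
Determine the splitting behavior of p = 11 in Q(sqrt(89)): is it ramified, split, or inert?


K = Q(sqrt(89)). Since d mod 4 = 1, disc(K) = 89.
Check p | disc: 89 mod 11 = 1.
p does not divide disc. Compute Legendre symbol (d/p):
1^((11-1)/2) mod 11 = 1
(d/p) = 1, so p splits: (p) = P*P' with e=1, f=1, g=2.
Therefore p is split.

split


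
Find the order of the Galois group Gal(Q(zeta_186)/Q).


|Gal(Q(zeta_186)/Q)| = phi(186)
= 60

60


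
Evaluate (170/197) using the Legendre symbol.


p = 197 is prime, so compute (170/197) with the reciprocity algorithm (Jacobi-symbol steps: pull out 2s via (2/n), flip via reciprocity, reduce):
  pull out 2: (2/197) = -1  (since 197 mod 8 = 5)
  reciprocity: (85/197) -> +(197/85)
  reduce: (27/85)
  reciprocity: (27/85) -> +(85/27)
  reduce: (4/27)
  pull out 2: (2/27) = -1  (since 27 mod 8 = 3)
  pull out 2: (2/27) = -1  (since 27 mod 8 = 3)
  (1/27) = 1
Product of signs = -1
(170/197) = -1

-1


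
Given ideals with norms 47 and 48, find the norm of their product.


N(IJ) = N(I) * N(J)
= 47 * 48
= 2256

2256


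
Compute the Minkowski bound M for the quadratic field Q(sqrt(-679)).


d = -679, d mod 4 = 1, so disc(K) = d = -679; |disc(K)| = 679
Imaginary quadratic field, so n = 2, s = r2 = 1, r1 = 0
M = (n!/n^n) * (4/pi)^s * sqrt(|disc(K)|) = (2!/2^2) * (4/pi)^1 * sqrt(679)
= 0.5 * 1.273240 * 26.057628
= 16.5888

16.5888


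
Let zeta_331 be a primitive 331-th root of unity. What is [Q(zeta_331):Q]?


The degree equals Euler's totient phi(331).
331 = 331
phi(331) = 330

330


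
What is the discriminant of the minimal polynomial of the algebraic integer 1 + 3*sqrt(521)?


The element 1 + 3*sqrt(521) has minimal polynomial:
x^2 - 2*x - 4688
Discriminant = (-2)^2 - 4*(-4688)
= 4 + 18752
= 18756

18756


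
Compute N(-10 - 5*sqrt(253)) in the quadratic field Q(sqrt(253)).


N(a + b*sqrt(d)) = a^2 - d*b^2
= (-10)^2 - (253)*(-5)^2
= 100 - 6325
= -6225

-6225


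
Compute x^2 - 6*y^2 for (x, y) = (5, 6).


x^2 - d*y^2
= 5^2 - 6*6^2
= 25 - 216
= -191

-191


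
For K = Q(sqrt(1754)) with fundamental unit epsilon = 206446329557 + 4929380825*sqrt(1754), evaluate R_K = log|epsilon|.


epsilon = 206446329557 + 4929380825*sqrt(1754)
= 4.1289e+11
R = ln(4.1289e+11)
= 26.7465

26.7465


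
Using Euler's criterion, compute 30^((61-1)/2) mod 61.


p = 61 is prime and the exponent is (p-1)/2 = 30, so by Euler's criterion 30^30 = (30/61) = +1 or -1 mod 61.
Compute by square-and-multiply:
  30 = 16 + 8 + 4 + 2 (binary 11110)
  Repeated squaring mod 61: 30^1 = 30, 30^2 = 46, 30^4 = 42, 30^8 = 56, 30^16 = 25
  30^30 = 30^16 * 30^8 * 30^4 * 30^2 = 25 * 56 * 42 * 46 mod 61
    25 * 56 = 1400 = 58 mod 61
    58 * 42 = 2436 = 57 mod 61
    57 * 46 = 2622 = 60 mod 61
  30^30 = 60 mod 61
Result 60 = p - 1 = -1 mod 61: 30 is a quadratic non-residue mod 61. As a residue in [0, p-1] the value is 60.
30^30 mod 61 = 60

60


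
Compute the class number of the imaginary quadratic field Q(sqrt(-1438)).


K = Q(sqrt(-1438)). d mod 4 = 2, so D = disc(K) = 4d = -5752
h(K) equals the number of primitive reduced positive-definite forms (a, b, c) = a*x^2 + b*x*y + c*y^2 with b^2 - 4ac = D,
where reduced means |b| <= a <= c, with b >= 0 whenever |b| = a or a = c, and primitive means gcd(a, b, c) = 1.
Reduced forces 3a^2 <= |D| = 5752, so 1 <= a <= 43; b must have the parity of D, and c = (b^2 - D)/(4a) must be an integer >= a.
Enumerate a = 1..43, b in [-a, a]:
  a=1: (1, 0, 1438)  [1]
  a=2: (2, 0, 719)  [1]
  a=3..6: none
  a=7: (7, -4, 206), (7, 4, 206)  [2]
  a=8..10: none
  a=11: (11, -10, 133), (11, 10, 133)  [2]
  a=12..13: none
  a=14: (14, -4, 103), (14, 4, 103)  [2]
  a=15..18: none
  a=19: (19, -10, 77), (19, 10, 77)  [2]
  a=20..21: none
  a=22: (22, -12, 67), (22, 12, 67)  [2]
  a=23..30: none
  a=31: (31, -18, 49), (31, 18, 49)  [2]
  a=32..37: none
  a=38: (38, -28, 43), (38, 28, 43)  [2]
  a=39..43: none
Total reduced forms: 1 + 1 + 2 + 2 + 2 + 2 + 2 + 2 + 2 = 16
h = 16

16


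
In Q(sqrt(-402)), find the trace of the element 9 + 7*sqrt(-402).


Tr(a + b*sqrt(d)) = (a + b*sqrt(d)) + (a - b*sqrt(d)) = 2a
= 2 * (9)
= 18

18


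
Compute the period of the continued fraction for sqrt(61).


Run the CF algorithm for sqrt(61).
a_0 = floor(sqrt(61)) = 7; set m_0=0, q_0=1.
Recurrence: m' = q*a - m,  q' = (d - m'^2)/q,  a' = floor((a_0 + m')/q').
  step 1: m=7, q=12, a=1
  step 2: m=5, q=3, a=4
  step 3: m=7, q=4, a=3
  step 4: m=5, q=9, a=1
  step 5: m=4, q=5, a=2
  step 6: m=6, q=5, a=2
  step 7: m=4, q=9, a=1
  step 8: m=5, q=4, a=3
  step 9: m=7, q=3, a=4
  step 10: m=5, q=12, a=1
  step 11: m=7, q=1, a=14
a_11 = 2*a_0 = 14, so the period closes here.
sqrt(61) = [7; 1, 4, 3, 1, 2, 2, 1, 3, 4, 1, 14]
Period length = 11

11


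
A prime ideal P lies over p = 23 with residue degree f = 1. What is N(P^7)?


N(P^a) = p^(a*f)
= 23^(7*1)
= 23^7
= 3404825447

3404825447


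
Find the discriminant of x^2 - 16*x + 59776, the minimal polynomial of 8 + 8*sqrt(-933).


The element 8 + 8*sqrt(-933) has minimal polynomial:
x^2 - 16*x + 59776
Discriminant = (-16)^2 - 4*(59776)
= 256 - 239104
= -238848

-238848


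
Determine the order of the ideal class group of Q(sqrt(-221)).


K = Q(sqrt(-221)). d mod 4 = 3, so D = disc(K) = 4d = -884
h(K) equals the number of primitive reduced positive-definite forms (a, b, c) = a*x^2 + b*x*y + c*y^2 with b^2 - 4ac = D,
where reduced means |b| <= a <= c, with b >= 0 whenever |b| = a or a = c, and primitive means gcd(a, b, c) = 1.
Reduced forces 3a^2 <= |D| = 884, so 1 <= a <= 17; b must have the parity of D, and c = (b^2 - D)/(4a) must be an integer >= a.
Enumerate a = 1..17, b in [-a, a]:
  a=1: (1, 0, 221)  [1]
  a=2: (2, 2, 111)  [1]
  a=3: (3, -2, 74), (3, 2, 74)  [2]
  a=4: none
  a=5: (5, -4, 45), (5, 4, 45)  [2]
  a=6: (6, -2, 37), (6, 2, 37)  [2]
  a=7..8: none
  a=9: (9, -4, 25), (9, 4, 25)  [2]
  a=10: (10, -6, 23), (10, 6, 23)  [2]
  a=11..12: none
  a=13: (13, 0, 17)  [1]
  a=14: none
  a=15: (15, -14, 18), (15, 4, 15), (15, 14, 18)  [3]
  a=16..17: none
Total reduced forms: 1 + 1 + 2 + 2 + 2 + 2 + 2 + 1 + 3 = 16
h = 16

16


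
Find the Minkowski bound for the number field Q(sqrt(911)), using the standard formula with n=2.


d = 911, d mod 4 = 3, so disc(K) = 4d = 3644; |disc(K)| = 3644
Real quadratic field, so n = 2, s = r2 = 0, r1 = 2
M = (n!/n^n) * (4/pi)^s * sqrt(|disc(K)|) = (2!/2^2) * (4/pi)^0 * sqrt(3644)
= 0.5 * 1.000000 * 60.365553
= 30.1828

30.1828


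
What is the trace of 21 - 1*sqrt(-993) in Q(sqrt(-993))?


Tr(a + b*sqrt(d)) = (a + b*sqrt(d)) + (a - b*sqrt(d)) = 2a
= 2 * (21)
= 42

42


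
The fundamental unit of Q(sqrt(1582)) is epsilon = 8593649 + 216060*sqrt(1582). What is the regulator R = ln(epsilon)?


epsilon = 8593649 + 216060*sqrt(1582)
= 1.7187e+07
R = ln(1.7187e+07)
= 16.6597

16.6597


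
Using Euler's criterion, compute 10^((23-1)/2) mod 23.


p = 23 is prime and the exponent is (p-1)/2 = 11, so by Euler's criterion 10^11 = (10/23) = +1 or -1 mod 23.
Compute by square-and-multiply:
  11 = 8 + 2 + 1 (binary 1011)
  Repeated squaring mod 23: 10^1 = 10, 10^2 = 8, 10^4 = 18, 10^8 = 2
  10^11 = 10^8 * 10^2 * 10^1 = 2 * 8 * 10 mod 23
    2 * 8 = 16 = 16 mod 23
    16 * 10 = 160 = 22 mod 23
  10^11 = 22 mod 23
Result 22 = p - 1 = -1 mod 23: 10 is a quadratic non-residue mod 23. As a residue in [0, p-1] the value is 22.
10^11 mod 23 = 22

22


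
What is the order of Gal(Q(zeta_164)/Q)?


|Gal(Q(zeta_164)/Q)| = phi(164)
= 80

80


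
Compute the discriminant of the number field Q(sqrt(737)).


For K = Q(sqrt(d)) with d squarefree: disc(K) = d if d = 1 mod 4, and disc(K) = 4d if d = 2 or 3 mod 4.
Here d = 737, and d mod 4 = 1.
d = 1 mod 4 (O_K = Z[(1+sqrt(d))/2]), so disc(K) = d = 737

737


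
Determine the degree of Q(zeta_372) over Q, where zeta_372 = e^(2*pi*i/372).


The degree equals Euler's totient phi(372).
372 = 2^2 * 3 * 31
phi(372) = 120

120


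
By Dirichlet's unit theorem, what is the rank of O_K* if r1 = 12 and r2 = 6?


By Dirichlet's unit theorem:
rank = r1 + r2 - 1
= 12 + 6 - 1
= 17

17


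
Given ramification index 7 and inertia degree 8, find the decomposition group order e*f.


|D_P| = e * f
= 7 * 8
= 56

56


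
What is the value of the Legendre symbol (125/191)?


p = 191 is prime, so compute (125/191) with the reciprocity algorithm (Jacobi-symbol steps: pull out 2s via (2/n), flip via reciprocity, reduce):
  reciprocity: (125/191) -> +(191/125)
  reduce: (66/125)
  pull out 2: (2/125) = -1  (since 125 mod 8 = 5)
  reciprocity: (33/125) -> +(125/33)
  reduce: (26/33)
  pull out 2: (2/33) = +1  (since 33 mod 8 = 1)
  reciprocity: (13/33) -> +(33/13)
  reduce: (7/13)
  reciprocity: (7/13) -> +(13/7)
  reduce: (6/7)
  pull out 2: (2/7) = +1  (since 7 mod 8 = 7)
  reciprocity: (3/7) -> -(7/3)
  reduce: (1/3)
  (1/3) = 1
Product of signs = 1
(125/191) = 1

1


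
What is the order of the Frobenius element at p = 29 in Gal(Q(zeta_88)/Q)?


The Frobenius at p in Gal(Q(zeta_n)/Q) = (Z/nZ)* is the class of p, so its order is ord_88(29), the smallest k >= 1 with 29^k = 1 mod 88.
n = 88 = 2^3 * 11, phi(88) = 40; the order divides phi(n).
Divisors of 40: 1, 2, 4, 5, 8, 10, 20, 40
Repeated squaring mod 88: 29^1 = 29, 29^2 = 49, 29^4 = 25, 29^8 = 9, 29^16 = 81, 29^32 = 49
Test divisors in increasing order:
  k=1: 29^1 = 29 mod 88
  k=2: 29^2 = 49 mod 88
  k=4: 29^4 = 25 mod 88
  k=5: 29^5 = 25 * 29 = 21 mod 88
  k=8: 29^8 = 9 mod 88
  k=10: 29^10 = 9 * 49 = 1 mod 88  <- first divisor giving 1
Order = 10

10


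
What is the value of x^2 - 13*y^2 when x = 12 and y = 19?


x^2 - d*y^2
= 12^2 - 13*19^2
= 144 - 4693
= -4549

-4549


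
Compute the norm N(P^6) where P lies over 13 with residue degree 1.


N(P^a) = p^(a*f)
= 13^(6*1)
= 13^6
= 4826809

4826809


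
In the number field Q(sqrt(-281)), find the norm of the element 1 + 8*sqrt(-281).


N(a + b*sqrt(d)) = a^2 - d*b^2
= (1)^2 - (-281)*(8)^2
= 1 + 17984
= 17985

17985


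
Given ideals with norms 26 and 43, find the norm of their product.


N(IJ) = N(I) * N(J)
= 26 * 43
= 1118

1118


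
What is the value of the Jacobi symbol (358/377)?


Compute (358/377) via quadratic reciprocity:
  pull out 2: (2/377) = +1  (since 377 mod 8 = 1)
  reciprocity: (179/377) -> +(377/179)
  reduce: (19/179)
  reciprocity: (19/179) -> -(179/19)
  reduce: (8/19)
  pull out 2: (2/19) = -1  (since 19 mod 8 = 3)
  pull out 2: (2/19) = -1  (since 19 mod 8 = 3)
  pull out 2: (2/19) = -1  (since 19 mod 8 = 3)
  (1/19) = 1
Product of signs = 1

1


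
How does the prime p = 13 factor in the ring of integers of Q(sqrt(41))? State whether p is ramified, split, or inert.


K = Q(sqrt(41)). Since d mod 4 = 1, disc(K) = 41.
Check p | disc: 41 mod 13 = 2.
p does not divide disc. Compute Legendre symbol (d/p):
2^((13-1)/2) mod 13 = -1
(d/p) = -1, so p is inert: (p) stays prime with e=1, f=2, g=1.
Therefore p is inert.

inert


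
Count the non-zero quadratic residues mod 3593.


For prime p, the number of non-zero quadratic residues is (p-1)/2.
= (3593-1)/2
= 1796

1796


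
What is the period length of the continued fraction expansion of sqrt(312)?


Run the CF algorithm for sqrt(312).
a_0 = floor(sqrt(312)) = 17; set m_0=0, q_0=1.
Recurrence: m' = q*a - m,  q' = (d - m'^2)/q,  a' = floor((a_0 + m')/q').
  step 1: m=17, q=23, a=1
  step 2: m=6, q=12, a=1
  step 3: m=6, q=23, a=1
  step 4: m=17, q=1, a=34
a_4 = 2*a_0 = 34, so the period closes here.
sqrt(312) = [17; 1, 1, 1, 34]
Period length = 4

4


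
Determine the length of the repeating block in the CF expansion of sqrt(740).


Run the CF algorithm for sqrt(740).
a_0 = floor(sqrt(740)) = 27; set m_0=0, q_0=1.
Recurrence: m' = q*a - m,  q' = (d - m'^2)/q,  a' = floor((a_0 + m')/q').
  step 1: m=27, q=11, a=4
  step 2: m=17, q=41, a=1
  step 3: m=24, q=4, a=12
  step 4: m=24, q=41, a=1
  step 5: m=17, q=11, a=4
  step 6: m=27, q=1, a=54
a_6 = 2*a_0 = 54, so the period closes here.
sqrt(740) = [27; 4, 1, 12, 1, 4, 54]
Period length = 6

6


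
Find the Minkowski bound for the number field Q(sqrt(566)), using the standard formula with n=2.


d = 566, d mod 4 = 2, so disc(K) = 4d = 2264; |disc(K)| = 2264
Real quadratic field, so n = 2, s = r2 = 0, r1 = 2
M = (n!/n^n) * (4/pi)^s * sqrt(|disc(K)|) = (2!/2^2) * (4/pi)^0 * sqrt(2264)
= 0.5 * 1.000000 * 47.581509
= 23.7908

23.7908


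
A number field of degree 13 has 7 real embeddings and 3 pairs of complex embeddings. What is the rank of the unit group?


By Dirichlet's unit theorem:
rank = r1 + r2 - 1
= 7 + 3 - 1
= 9

9


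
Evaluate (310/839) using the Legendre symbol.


p = 839 is prime, so compute (310/839) with the reciprocity algorithm (Jacobi-symbol steps: pull out 2s via (2/n), flip via reciprocity, reduce):
  pull out 2: (2/839) = +1  (since 839 mod 8 = 7)
  reciprocity: (155/839) -> -(839/155)
  reduce: (64/155)
  pull out 2: (2/155) = -1  (since 155 mod 8 = 3)
  pull out 2: (2/155) = -1  (since 155 mod 8 = 3)
  pull out 2: (2/155) = -1  (since 155 mod 8 = 3)
  pull out 2: (2/155) = -1  (since 155 mod 8 = 3)
  pull out 2: (2/155) = -1  (since 155 mod 8 = 3)
  pull out 2: (2/155) = -1  (since 155 mod 8 = 3)
  (1/155) = 1
Product of signs = -1
(310/839) = -1

-1


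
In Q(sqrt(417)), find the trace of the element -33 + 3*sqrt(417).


Tr(a + b*sqrt(d)) = (a + b*sqrt(d)) + (a - b*sqrt(d)) = 2a
= 2 * (-33)
= -66

-66


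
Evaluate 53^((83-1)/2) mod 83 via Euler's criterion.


p = 83 is prime and the exponent is (p-1)/2 = 41, so by Euler's criterion 53^41 = (53/83) = +1 or -1 mod 83.
Compute by square-and-multiply:
  41 = 32 + 8 + 1 (binary 101001)
  Repeated squaring mod 83: 53^1 = 53, 53^2 = 70, 53^4 = 3, 53^8 = 9, 53^16 = 81, 53^32 = 4
  53^41 = 53^32 * 53^8 * 53^1 = 4 * 9 * 53 mod 83
    4 * 9 = 36 = 36 mod 83
    36 * 53 = 1908 = 82 mod 83
  53^41 = 82 mod 83
Result 82 = p - 1 = -1 mod 83: 53 is a quadratic non-residue mod 83. As a residue in [0, p-1] the value is 82.
53^41 mod 83 = 82

82


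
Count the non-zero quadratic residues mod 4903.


For prime p, the number of non-zero quadratic residues is (p-1)/2.
= (4903-1)/2
= 2451

2451


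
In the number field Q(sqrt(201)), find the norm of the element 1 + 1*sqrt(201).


N(a + b*sqrt(d)) = a^2 - d*b^2
= (1)^2 - (201)*(1)^2
= 1 - 201
= -200

-200


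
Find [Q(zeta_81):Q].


The degree equals Euler's totient phi(81).
81 = 3^4
phi(81) = 54

54


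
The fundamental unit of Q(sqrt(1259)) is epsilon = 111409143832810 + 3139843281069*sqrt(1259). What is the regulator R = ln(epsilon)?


epsilon = 111409143832810 + 3139843281069*sqrt(1259)
= 2.2282e+14
R = ln(2.2282e+14)
= 33.0374

33.0374


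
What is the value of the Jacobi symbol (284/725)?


Compute (284/725) via quadratic reciprocity:
  pull out 2: (2/725) = -1  (since 725 mod 8 = 5)
  pull out 2: (2/725) = -1  (since 725 mod 8 = 5)
  reciprocity: (71/725) -> +(725/71)
  reduce: (15/71)
  reciprocity: (15/71) -> -(71/15)
  reduce: (11/15)
  reciprocity: (11/15) -> -(15/11)
  reduce: (4/11)
  pull out 2: (2/11) = -1  (since 11 mod 8 = 3)
  pull out 2: (2/11) = -1  (since 11 mod 8 = 3)
  (1/11) = 1
Product of signs = 1

1


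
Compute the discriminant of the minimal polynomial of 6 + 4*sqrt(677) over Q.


The element 6 + 4*sqrt(677) has minimal polynomial:
x^2 - 12*x - 10796
Discriminant = (-12)^2 - 4*(-10796)
= 144 + 43184
= 43328

43328


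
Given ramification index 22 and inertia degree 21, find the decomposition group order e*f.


|D_P| = e * f
= 22 * 21
= 462

462


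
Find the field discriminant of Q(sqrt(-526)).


For K = Q(sqrt(d)) with d squarefree: disc(K) = d if d = 1 mod 4, and disc(K) = 4d if d = 2 or 3 mod 4.
Here d = -526, and d mod 4 = 2.
d = 2 mod 4, not 1 (O_K = Z[sqrt(d)]), so disc(K) = 4d = 4 * (-526) = -2104

-2104


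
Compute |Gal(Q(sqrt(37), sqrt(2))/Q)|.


The 2 square roots of distinct primes are multiplicatively independent over Q,
so [K:Q] = 2^2 and Gal(K/Q) is isomorphic to (Z/2Z)^2.
|Gal| = 2^2 = 4

4


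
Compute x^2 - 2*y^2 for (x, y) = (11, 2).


x^2 - d*y^2
= 11^2 - 2*2^2
= 121 - 8
= 113

113


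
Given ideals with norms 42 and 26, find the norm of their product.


N(IJ) = N(I) * N(J)
= 42 * 26
= 1092

1092


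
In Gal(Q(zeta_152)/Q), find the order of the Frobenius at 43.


The Frobenius at p in Gal(Q(zeta_n)/Q) = (Z/nZ)* is the class of p, so its order is ord_152(43), the smallest k >= 1 with 43^k = 1 mod 152.
n = 152 = 2^3 * 19, phi(152) = 72; the order divides phi(n).
Divisors of 72: 1, 2, 3, 4, 6, 8, 9, 12, 18, 24, 36, 72
Repeated squaring mod 152: 43^1 = 43, 43^2 = 25, 43^4 = 17, 43^8 = 137, 43^16 = 73, 43^32 = 9, 43^64 = 81
Test divisors in increasing order:
  k=1: 43^1 = 43 mod 152
  k=2: 43^2 = 25 mod 152
  k=3: 43^3 = 25 * 43 = 11 mod 152
  k=4: 43^4 = 17 mod 152
  k=6: 43^6 = 17 * 25 = 121 mod 152
  k=8: 43^8 = 137 mod 152
  k=9: 43^9 = 137 * 43 = 115 mod 152
  k=12: 43^12 = 137 * 17 = 49 mod 152
  k=18: 43^18 = 73 * 25 = 1 mod 152  <- first divisor giving 1
Order = 18

18


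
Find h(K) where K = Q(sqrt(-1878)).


K = Q(sqrt(-1878)). d mod 4 = 2, so D = disc(K) = 4d = -7512
h(K) equals the number of primitive reduced positive-definite forms (a, b, c) = a*x^2 + b*x*y + c*y^2 with b^2 - 4ac = D,
where reduced means |b| <= a <= c, with b >= 0 whenever |b| = a or a = c, and primitive means gcd(a, b, c) = 1.
Reduced forces 3a^2 <= |D| = 7512, so 1 <= a <= 50; b must have the parity of D, and c = (b^2 - D)/(4a) must be an integer >= a.
Enumerate a = 1..50, b in [-a, a]:
  a=1: (1, 0, 1878)  [1]
  a=2: (2, 0, 939)  [1]
  a=3: (3, 0, 626)  [1]
  a=4..5: none
  a=6: (6, 0, 313)  [1]
  a=7..10: none
  a=11: (11, -10, 173), (11, 10, 173)  [2]
  a=12..16: none
  a=17: (17, -6, 111), (17, 6, 111)  [2]
  a=18..21: none
  a=22: (22, -12, 87), (22, 12, 87)  [2]
  a=23: (23, -20, 86), (23, 20, 86)  [2]
  a=24..28: none
  a=29: (29, -12, 66), (29, 12, 66)  [2]
  a=30..32: none
  a=33: (33, -12, 58), (33, 12, 58)  [2]
  a=34: (34, -28, 61), (34, 28, 61)  [2]
  a=35..36: none
  a=37: (37, -6, 51), (37, 6, 51)  [2]
  a=38..40: none
  a=41: (41, -14, 47), (41, 14, 47)  [2]
  a=42: none
  a=43: (43, -20, 46), (43, 20, 46)  [2]
  a=44..50: none
Total reduced forms: 1 + 1 + 1 + 1 + 2 + 2 + 2 + 2 + 2 + 2 + 2 + 2 + 2 + 2 = 24
h = 24

24


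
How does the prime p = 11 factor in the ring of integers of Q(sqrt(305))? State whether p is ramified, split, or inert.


K = Q(sqrt(305)). Since d mod 4 = 1, disc(K) = 305.
Check p | disc: 305 mod 11 = 8.
p does not divide disc. Compute Legendre symbol (d/p):
8^((11-1)/2) mod 11 = -1
(d/p) = -1, so p is inert: (p) stays prime with e=1, f=2, g=1.
Therefore p is inert.

inert


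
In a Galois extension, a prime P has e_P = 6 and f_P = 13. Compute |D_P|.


|D_P| = e * f
= 6 * 13
= 78

78


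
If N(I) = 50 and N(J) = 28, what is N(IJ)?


N(IJ) = N(I) * N(J)
= 50 * 28
= 1400

1400


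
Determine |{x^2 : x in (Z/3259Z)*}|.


For prime p, the number of non-zero quadratic residues is (p-1)/2.
= (3259-1)/2
= 1629

1629


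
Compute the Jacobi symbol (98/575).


Compute (98/575) via quadratic reciprocity:
  pull out 2: (2/575) = +1  (since 575 mod 8 = 7)
  reciprocity: (49/575) -> +(575/49)
  reduce: (36/49)
  pull out 2: (2/49) = +1  (since 49 mod 8 = 1)
  pull out 2: (2/49) = +1  (since 49 mod 8 = 1)
  reciprocity: (9/49) -> +(49/9)
  reduce: (4/9)
  pull out 2: (2/9) = +1  (since 9 mod 8 = 1)
  pull out 2: (2/9) = +1  (since 9 mod 8 = 1)
  (1/9) = 1
Product of signs = 1

1


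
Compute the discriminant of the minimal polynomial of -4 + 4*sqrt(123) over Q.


The element -4 + 4*sqrt(123) has minimal polynomial:
x^2 + 8*x - 1952
Discriminant = (8)^2 - 4*(-1952)
= 64 + 7808
= 7872

7872


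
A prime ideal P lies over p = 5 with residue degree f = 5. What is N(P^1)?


N(P^a) = p^(a*f)
= 5^(1*5)
= 5^5
= 3125

3125


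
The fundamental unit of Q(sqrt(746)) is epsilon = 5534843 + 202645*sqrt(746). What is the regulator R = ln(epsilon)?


epsilon = 5534843 + 202645*sqrt(746)
= 1.1070e+07
R = ln(1.1070e+07)
= 16.2197

16.2197


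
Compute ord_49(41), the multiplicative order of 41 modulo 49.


We want ord_49(41), the smallest k >= 1 with 41^k = 1 mod 49.
n = 49 = 7^2, phi(49) = 42; the order divides phi(n).
Divisors of 42: 1, 2, 3, 6, 7, 14, 21, 42
Repeated squaring mod 49: 41^1 = 41, 41^2 = 15, 41^4 = 29, 41^8 = 8, 41^16 = 15, 41^32 = 29
Test divisors in increasing order:
  k=1: 41^1 = 41 mod 49
  k=2: 41^2 = 15 mod 49
  k=3: 41^3 = 15 * 41 = 27 mod 49
  k=6: 41^6 = 29 * 15 = 43 mod 49
  k=7: 41^7 = 29 * 15 * 41 = 48 mod 49
  k=14: 41^14 = 8 * 29 * 15 = 1 mod 49  <- first divisor giving 1
Order = 14

14


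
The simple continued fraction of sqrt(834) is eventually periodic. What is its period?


Run the CF algorithm for sqrt(834).
a_0 = floor(sqrt(834)) = 28; set m_0=0, q_0=1.
Recurrence: m' = q*a - m,  q' = (d - m'^2)/q,  a' = floor((a_0 + m')/q').
  step 1: m=28, q=50, a=1
  step 2: m=22, q=7, a=7
  step 3: m=27, q=15, a=3
  step 4: m=18, q=34, a=1
  step 5: m=16, q=17, a=2
  step 6: m=18, q=30, a=1
  step 7: m=12, q=23, a=1
  step 8: m=11, q=31, a=1
  step 9: m=20, q=14, a=3
  step 10: m=22, q=25, a=2
  step 11: m=28, q=2, a=28
  step 12: m=28, q=25, a=2
  step 13: m=22, q=14, a=3
  step 14: m=20, q=31, a=1
  step 15: m=11, q=23, a=1
  step 16: m=12, q=30, a=1
  step 17: m=18, q=17, a=2
  step 18: m=16, q=34, a=1
  step 19: m=18, q=15, a=3
  step 20: m=27, q=7, a=7
  step 21: m=22, q=50, a=1
  step 22: m=28, q=1, a=56
a_22 = 2*a_0 = 56, so the period closes here.
sqrt(834) = [28; 1, 7, 3, 1, 2, 1, 1, 1, 3, 2, 28, 2, 3, 1, 1, 1, 2, 1, 3, 7, 1, 56]
Period length = 22

22


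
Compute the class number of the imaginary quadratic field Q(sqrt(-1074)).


K = Q(sqrt(-1074)). d mod 4 = 2, so D = disc(K) = 4d = -4296
h(K) equals the number of primitive reduced positive-definite forms (a, b, c) = a*x^2 + b*x*y + c*y^2 with b^2 - 4ac = D,
where reduced means |b| <= a <= c, with b >= 0 whenever |b| = a or a = c, and primitive means gcd(a, b, c) = 1.
Reduced forces 3a^2 <= |D| = 4296, so 1 <= a <= 37; b must have the parity of D, and c = (b^2 - D)/(4a) must be an integer >= a.
Enumerate a = 1..37, b in [-a, a]:
  a=1: (1, 0, 1074)  [1]
  a=2: (2, 0, 537)  [1]
  a=3: (3, 0, 358)  [1]
  a=4: none
  a=5: (5, -2, 215), (5, 2, 215)  [2]
  a=6: (6, 0, 179)  [1]
  a=7: (7, -4, 154), (7, 4, 154)  [2]
  a=8..9: none
  a=10: (10, -8, 109), (10, 8, 109)  [2]
  a=11: (11, -4, 98), (11, 4, 98)  [2]
  a=12..13: none
  a=14: (14, -4, 77), (14, 4, 77)  [2]
  a=15: (15, -12, 74), (15, 12, 74)  [2]
  a=16..18: none
  a=19: (19, -6, 57), (19, 6, 57)  [2]
  a=20: none
  a=21: (21, -18, 55), (21, 18, 55)  [2]
  a=22: (22, -4, 49), (22, 4, 49)  [2]
  a=23..24: none
  a=25: (25, -2, 43), (25, 2, 43)  [2]
  a=26..28: none
  a=29: (29, -24, 42), (29, 24, 42)  [2]
  a=30: (30, -12, 37), (30, 12, 37)  [2]
  a=31..32: none
  a=33: (33, -18, 35), (33, 18, 35)  [2]
  a=34: none
  a=35: (35, -32, 38), (35, 32, 38)  [2]
  a=36..37: none
Total reduced forms: 1 + 1 + 1 + 2 + 1 + 2 + 2 + 2 + 2 + 2 + 2 + 2 + 2 + 2 + 2 + 2 + 2 + 2 = 32
h = 32

32


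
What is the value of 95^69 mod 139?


p = 139 is prime and the exponent is (p-1)/2 = 69, so by Euler's criterion 95^69 = (95/139) = +1 or -1 mod 139.
Compute by square-and-multiply:
  69 = 64 + 4 + 1 (binary 1000101)
  Repeated squaring mod 139: 95^1 = 95, 95^2 = 129, 95^4 = 100, 95^8 = 131, 95^16 = 64, 95^32 = 65, 95^64 = 55
  95^69 = 95^64 * 95^4 * 95^1 = 55 * 100 * 95 mod 139
    55 * 100 = 5500 = 79 mod 139
    79 * 95 = 7505 = 138 mod 139
  95^69 = 138 mod 139
Result 138 = p - 1 = -1 mod 139: 95 is a quadratic non-residue mod 139. As a residue in [0, p-1] the value is 138.
95^69 mod 139 = 138

138


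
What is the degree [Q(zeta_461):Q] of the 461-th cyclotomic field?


The degree equals Euler's totient phi(461).
461 = 461
phi(461) = 460

460


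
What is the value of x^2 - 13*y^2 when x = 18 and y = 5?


x^2 - d*y^2
= 18^2 - 13*5^2
= 324 - 325
= -1

-1


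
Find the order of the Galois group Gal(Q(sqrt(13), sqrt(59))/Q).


The 2 square roots of distinct primes are multiplicatively independent over Q,
so [K:Q] = 2^2 and Gal(K/Q) is isomorphic to (Z/2Z)^2.
|Gal| = 2^2 = 4

4


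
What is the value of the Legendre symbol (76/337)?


p = 337 is prime, so compute (76/337) with the reciprocity algorithm (Jacobi-symbol steps: pull out 2s via (2/n), flip via reciprocity, reduce):
  pull out 2: (2/337) = +1  (since 337 mod 8 = 1)
  pull out 2: (2/337) = +1  (since 337 mod 8 = 1)
  reciprocity: (19/337) -> +(337/19)
  reduce: (14/19)
  pull out 2: (2/19) = -1  (since 19 mod 8 = 3)
  reciprocity: (7/19) -> -(19/7)
  reduce: (5/7)
  reciprocity: (5/7) -> +(7/5)
  reduce: (2/5)
  pull out 2: (2/5) = -1  (since 5 mod 8 = 5)
  (1/5) = 1
Product of signs = -1
(76/337) = -1

-1


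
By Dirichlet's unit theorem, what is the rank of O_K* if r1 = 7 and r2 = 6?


By Dirichlet's unit theorem:
rank = r1 + r2 - 1
= 7 + 6 - 1
= 12

12


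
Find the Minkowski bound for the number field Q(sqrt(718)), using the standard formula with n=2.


d = 718, d mod 4 = 2, so disc(K) = 4d = 2872; |disc(K)| = 2872
Real quadratic field, so n = 2, s = r2 = 0, r1 = 2
M = (n!/n^n) * (4/pi)^s * sqrt(|disc(K)|) = (2!/2^2) * (4/pi)^0 * sqrt(2872)
= 0.5 * 1.000000 * 53.591044
= 26.7955

26.7955


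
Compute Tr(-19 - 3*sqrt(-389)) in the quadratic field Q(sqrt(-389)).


Tr(a + b*sqrt(d)) = (a + b*sqrt(d)) + (a - b*sqrt(d)) = 2a
= 2 * (-19)
= -38

-38


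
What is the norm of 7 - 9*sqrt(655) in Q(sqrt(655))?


N(a + b*sqrt(d)) = a^2 - d*b^2
= (7)^2 - (655)*(-9)^2
= 49 - 53055
= -53006

-53006


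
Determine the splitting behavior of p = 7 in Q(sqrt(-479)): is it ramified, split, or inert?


K = Q(sqrt(-479)). Since d mod 4 = 1, disc(K) = -479.
Check p | disc: -479 mod 7 = 4.
p does not divide disc. Compute Legendre symbol (d/p):
4^((7-1)/2) mod 7 = 1
(d/p) = 1, so p splits: (p) = P*P' with e=1, f=1, g=2.
Therefore p is split.

split


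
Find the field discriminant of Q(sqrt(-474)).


For K = Q(sqrt(d)) with d squarefree: disc(K) = d if d = 1 mod 4, and disc(K) = 4d if d = 2 or 3 mod 4.
Here d = -474, and d mod 4 = 2.
d = 2 mod 4, not 1 (O_K = Z[sqrt(d)]), so disc(K) = 4d = 4 * (-474) = -1896

-1896


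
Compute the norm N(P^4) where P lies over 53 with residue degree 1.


N(P^a) = p^(a*f)
= 53^(4*1)
= 53^4
= 7890481

7890481


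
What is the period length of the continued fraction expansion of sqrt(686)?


Run the CF algorithm for sqrt(686).
a_0 = floor(sqrt(686)) = 26; set m_0=0, q_0=1.
Recurrence: m' = q*a - m,  q' = (d - m'^2)/q,  a' = floor((a_0 + m')/q').
  step 1: m=26, q=10, a=5
  step 2: m=24, q=11, a=4
  step 3: m=20, q=26, a=1
  step 4: m=6, q=25, a=1
  step 5: m=19, q=13, a=3
  step 6: m=20, q=22, a=2
  step 7: m=24, q=5, a=10
  step 8: m=26, q=2, a=26
  step 9: m=26, q=5, a=10
  step 10: m=24, q=22, a=2
  step 11: m=20, q=13, a=3
  step 12: m=19, q=25, a=1
  step 13: m=6, q=26, a=1
  step 14: m=20, q=11, a=4
  step 15: m=24, q=10, a=5
  step 16: m=26, q=1, a=52
a_16 = 2*a_0 = 52, so the period closes here.
sqrt(686) = [26; 5, 4, 1, 1, 3, 2, 10, 26, 10, 2, 3, 1, 1, 4, 5, 52]
Period length = 16

16


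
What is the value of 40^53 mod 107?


p = 107 is prime and the exponent is (p-1)/2 = 53, so by Euler's criterion 40^53 = (40/107) = +1 or -1 mod 107.
Compute by square-and-multiply:
  53 = 32 + 16 + 4 + 1 (binary 110101)
  Repeated squaring mod 107: 40^1 = 40, 40^2 = 102, 40^4 = 25, 40^8 = 90, 40^16 = 75, 40^32 = 61
  40^53 = 40^32 * 40^16 * 40^4 * 40^1 = 61 * 75 * 25 * 40 mod 107
    61 * 75 = 4575 = 81 mod 107
    81 * 25 = 2025 = 99 mod 107
    99 * 40 = 3960 = 1 mod 107
  40^53 = 1 mod 107
Result 1: 40 is a quadratic residue mod 107.
40^53 mod 107 = 1

1


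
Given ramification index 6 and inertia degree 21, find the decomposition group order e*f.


|D_P| = e * f
= 6 * 21
= 126

126


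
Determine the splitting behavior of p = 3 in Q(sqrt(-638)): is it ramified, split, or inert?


K = Q(sqrt(-638)). Since d mod 4 = 2, disc(K) = -2552.
Check p | disc: -2552 mod 3 = 1.
p does not divide disc. Compute Legendre symbol (d/p):
1^((3-1)/2) mod 3 = 1
(d/p) = 1, so p splits: (p) = P*P' with e=1, f=1, g=2.
Therefore p is split.

split


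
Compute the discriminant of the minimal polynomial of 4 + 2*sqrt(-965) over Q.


The element 4 + 2*sqrt(-965) has minimal polynomial:
x^2 - 8*x + 3876
Discriminant = (-8)^2 - 4*(3876)
= 64 - 15504
= -15440

-15440


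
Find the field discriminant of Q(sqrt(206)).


For K = Q(sqrt(d)) with d squarefree: disc(K) = d if d = 1 mod 4, and disc(K) = 4d if d = 2 or 3 mod 4.
Here d = 206, and d mod 4 = 2.
d = 2 mod 4, not 1 (O_K = Z[sqrt(d)]), so disc(K) = 4d = 4 * (206) = 824

824


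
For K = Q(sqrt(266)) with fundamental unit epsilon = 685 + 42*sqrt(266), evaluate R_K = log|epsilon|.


epsilon = 685 + 42*sqrt(266)
= 1369.9993
R = ln(1369.9993)
= 7.2226

7.2226


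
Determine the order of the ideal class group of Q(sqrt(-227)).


K = Q(sqrt(-227)). d mod 4 = 1, so D = disc(K) = d = -227
h(K) equals the number of primitive reduced positive-definite forms (a, b, c) = a*x^2 + b*x*y + c*y^2 with b^2 - 4ac = D,
where reduced means |b| <= a <= c, with b >= 0 whenever |b| = a or a = c, and primitive means gcd(a, b, c) = 1.
Reduced forces 3a^2 <= |D| = 227, so 1 <= a <= 8; b must have the parity of D, and c = (b^2 - D)/(4a) must be an integer >= a.
Enumerate a = 1..8, b in [-a, a]:
  a=1: (1, 1, 57)  [1]
  a=2: none
  a=3: (3, -1, 19), (3, 1, 19)  [2]
  a=4..6: none
  a=7: (7, -5, 9), (7, 5, 9)  [2]
  a=8: none
Total reduced forms: 1 + 2 + 2 = 5
h = 5

5


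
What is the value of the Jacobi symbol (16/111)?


Compute (16/111) via quadratic reciprocity:
  pull out 2: (2/111) = +1  (since 111 mod 8 = 7)
  pull out 2: (2/111) = +1  (since 111 mod 8 = 7)
  pull out 2: (2/111) = +1  (since 111 mod 8 = 7)
  pull out 2: (2/111) = +1  (since 111 mod 8 = 7)
  (1/111) = 1
Product of signs = 1

1


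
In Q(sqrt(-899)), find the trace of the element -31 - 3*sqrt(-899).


Tr(a + b*sqrt(d)) = (a + b*sqrt(d)) + (a - b*sqrt(d)) = 2a
= 2 * (-31)
= -62

-62


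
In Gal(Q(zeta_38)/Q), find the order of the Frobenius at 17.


The Frobenius at p in Gal(Q(zeta_n)/Q) = (Z/nZ)* is the class of p, so its order is ord_38(17), the smallest k >= 1 with 17^k = 1 mod 38.
n = 38 = 2 * 19, phi(38) = 18; the order divides phi(n).
Divisors of 18: 1, 2, 3, 6, 9, 18
Repeated squaring mod 38: 17^1 = 17, 17^2 = 23, 17^4 = 35, 17^8 = 9, 17^16 = 5
Test divisors in increasing order:
  k=1: 17^1 = 17 mod 38
  k=2: 17^2 = 23 mod 38
  k=3: 17^3 = 23 * 17 = 11 mod 38
  k=6: 17^6 = 35 * 23 = 7 mod 38
  k=9: 17^9 = 9 * 17 = 1 mod 38  <- first divisor giving 1
Order = 9

9
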